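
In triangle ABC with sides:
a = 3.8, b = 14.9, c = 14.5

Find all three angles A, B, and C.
Law of cosines for each angle (a² = 14.44, b² = 222.01, c² = 210.25):
cos(A) = (b² + c² − a²)/(2bc) = (222.01 + 210.25 − 14.44)/(2·14.9·14.5) = 417.82/432.1 ≈ 0.966952  ⇒  A ≈ 14.7711°
cos(B) = (a² + c² − b²)/(2ac) = (14.44 + 210.25 − 222.01)/(2·3.8·14.5) = 2.68/110.2 ≈ 0.0243194  ⇒  B ≈ 88.6065°
cos(C) = (a² + b² − c²)/(2ab) = (14.44 + 222.01 − 210.25)/(2·3.8·14.9) = 26.2/113.24 ≈ 0.231367  ⇒  C ≈ 76.6224°
Check: A + B + C ≈ 180°

A = 14.77°, B = 88.61°, C = 76.62°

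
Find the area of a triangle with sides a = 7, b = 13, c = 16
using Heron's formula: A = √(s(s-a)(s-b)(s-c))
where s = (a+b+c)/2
s = (7 + 13 + 16)/2 = 36/2 = 18
s − a = 11, s − b = 5, s − c = 2
s(s−a)(s−b)(s−c) = 18·11·5·2 = 1980
Area = √1980 ≈ 44.4972

s = 18.0, Area = 44.5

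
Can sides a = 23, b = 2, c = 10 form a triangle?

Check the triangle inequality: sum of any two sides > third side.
a + b vs c: 23 + 2 = 25 > 10  ✓
a + c vs b: 23 + 10 = 33 > 2  ✓
b + c vs a: 2 + 10 = 12 ≤ 23  ✗

No: 2 + 10 = 12 is not > 23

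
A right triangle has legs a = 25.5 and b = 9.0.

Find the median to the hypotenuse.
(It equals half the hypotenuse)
Hypotenuse c = √(a² + b²) = √(650.25 + 81) = √731.25 ≈ 27.0416
Median to hypotenuse = c/2 ≈ 27.0416/2 ≈ 13.5208

Median = 13.52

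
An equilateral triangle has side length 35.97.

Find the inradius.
r = Area/s with s the semi-perimeter.
Area = (√3/4)·35.97² = (√3/4)·1293.8409 ≈ 0.433013·1293.8409 ≈ 560.25
s = 3·35.97/2 = 53.955
r ≈ 560.25/53.955 ≈ 10.3836
(Equivalently r = side/(2√3) = 35.97/3.4641 ≈ 10.3836.)

r = 10.38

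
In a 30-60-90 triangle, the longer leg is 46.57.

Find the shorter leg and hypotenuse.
In a 30-60-90 triangle the sides are in ratio 1 : √3 : 2, so short leg = long leg/√3 and hypotenuse = 2·(short leg).
Short leg = 46.57/√3 ≈ 46.57/1.73205 ≈ 26.8872
Hypotenuse = 2·26.8872 ≈ 53.7744

Short leg = 26.89, Hypotenuse = 53.77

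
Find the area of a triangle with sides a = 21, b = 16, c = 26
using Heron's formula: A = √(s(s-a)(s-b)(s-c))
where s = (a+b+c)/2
s = (21 + 16 + 26)/2 = 63/2 = 31.5
s − a = 10.5, s − b = 15.5, s − c = 5.5
s(s−a)(s−b)(s−c) = 31.5·10.5·15.5·5.5 = 28196.4375
Area = √28196.4375 ≈ 167.918

s = 31.5, Area = 167.9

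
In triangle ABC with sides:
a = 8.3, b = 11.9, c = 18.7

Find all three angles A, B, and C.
Law of cosines for each angle (a² = 68.89, b² = 141.61, c² = 349.69):
cos(A) = (b² + c² − a²)/(2bc) = (141.61 + 349.69 − 68.89)/(2·11.9·18.7) = 422.41/445.06 ≈ 0.949108  ⇒  A ≈ 18.3578°
cos(B) = (a² + c² − b²)/(2ac) = (68.89 + 349.69 − 141.61)/(2·8.3·18.7) = 276.97/310.42 ≈ 0.892243  ⇒  B ≈ 26.8436°
cos(C) = (a² + b² − c²)/(2ab) = (68.89 + 141.61 − 349.69)/(2·8.3·11.9) = -139.19/197.54 ≈ -0.704617  ⇒  C ≈ 134.799°
Check: A + B + C ≈ 180°

A = 18.36°, B = 26.84°, C = 134.8°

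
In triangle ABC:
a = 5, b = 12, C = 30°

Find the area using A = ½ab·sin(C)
A = ½·a·b·sin(C) = ½·5·12·sin(30°)
sin(30°) ≈ 0.5
A ≈ ½·60·0.5 = 30·0.5 ≈ 15

Area = 15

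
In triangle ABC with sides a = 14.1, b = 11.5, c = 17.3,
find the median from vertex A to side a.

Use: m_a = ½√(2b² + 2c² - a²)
m_a = ½√(2·11.5² + 2·17.3² − 14.1²) = ½√(2·132.25 + 2·299.29 − 198.81) = ½√(264.5 + 598.58 − 198.81) = ½√664.27
√664.27 ≈ 25.7734, so m_a ≈ 12.8867

m_a = 12.89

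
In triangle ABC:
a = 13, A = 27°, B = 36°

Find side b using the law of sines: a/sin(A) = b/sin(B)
a/sin(A) = b/sin(B)  ⇒  b = a·sin(B)/sin(A) = 13·sin(36°)/sin(27°)
sin(36°) ≈ 0.587785, sin(27°) ≈ 0.45399
b ≈ 13·0.587785/0.45399 ≈ 7.64121/0.45399 ≈ 16.8312

b = 16.83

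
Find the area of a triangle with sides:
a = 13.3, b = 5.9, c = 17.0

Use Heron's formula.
s = (13.3 + 5.9 + 17.0)/2 = 36.2/2 = 18.1
s − a = 4.8, s − b = 12.2, s − c = 1.1
s(s−a)(s−b)(s−c) = 18.1·4.8·12.2·1.1 ≈ 1165.93
Area = √1165.93 ≈ 34.1457

Area = 34.15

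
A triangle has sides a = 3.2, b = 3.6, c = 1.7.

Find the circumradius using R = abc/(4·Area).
First find the area with Heron's formula.
s = (3.2 + 3.6 + 1.7)/2 = 4.25
Area = √(s(s−a)(s−b)(s−c)) = √(4.25·1.05·0.65·2.55) ≈ √7.39659 ≈ 2.71967
abc = 3.2·3.6·1.7 = 19.584
R = abc/(4·Area) ≈ 19.584/(4·2.71967) = 19.584/10.8787 ≈ 1.80022

R = 1.8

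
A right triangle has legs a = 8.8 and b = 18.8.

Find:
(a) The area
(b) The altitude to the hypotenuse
(a) The legs are perpendicular, so Area = ½·a·b = ½·8.8·18.8 = ½·165.44 = 82.72
(b) Hypotenuse c = √(a² + b²) = √(77.44 + 353.44) = √430.88 ≈ 20.7576
    Area = ½·c·h_c  ⇒  h_c = 2·Area/c = 165.44/20.7576 ≈ 7.97007

Area = 82.72, h_c = 7.97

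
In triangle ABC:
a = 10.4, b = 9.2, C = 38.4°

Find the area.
Two sides and the included angle (SAS): A = ½·a·b·sin(C) = ½·10.4·9.2·sin(38.4°)
sin(38.4°) ≈ 0.621148
A ≈ ½·95.68·0.621148 = 47.84·0.621148 ≈ 29.7157

Area = 29.72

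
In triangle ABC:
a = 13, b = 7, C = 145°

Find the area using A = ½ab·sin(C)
A = ½·a·b·sin(C) = ½·13·7·sin(145°)
sin(145°) ≈ 0.573576
A ≈ ½·91·0.573576 = 45.5·0.573576 ≈ 26.0977

Area = 26.1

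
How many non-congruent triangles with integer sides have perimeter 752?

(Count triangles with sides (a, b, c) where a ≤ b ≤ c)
Let a ≤ b ≤ c with a + b + c = 752. The only binding inequality is a + b > c, i.e. 752 − c > c, so c < 752/2; and c ≥ 752/3 since c is the largest side.
So 251 ≤ c ≤ 375. For each c, b runs from ⌈(752 − c)/2⌉ up to c (then a = 752 − b − c satisfies 1 ≤ a ≤ b automatically), giving c − ⌈(752 − c)/2⌉ + 1 choices.
Summing over c: 1 + 3 + 4 + 6 + … + 186 + 187  (125 terms, c = 251, …, 375) = 11781
Check (closed form: nearest integer to p²/48 for even p, (p+3)²/48 for odd p): 752²/48 = 565504/48 ≈ 11781.33 → 11781

11781 triangles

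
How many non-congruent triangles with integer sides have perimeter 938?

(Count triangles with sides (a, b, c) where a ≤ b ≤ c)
Let a ≤ b ≤ c with a + b + c = 938. The only binding inequality is a + b > c, i.e. 938 − c > c, so c < 938/2; and c ≥ 938/3 since c is the largest side.
So 313 ≤ c ≤ 468. For each c, b runs from ⌈(938 − c)/2⌉ up to c (then a = 938 − b − c satisfies 1 ≤ a ≤ b automatically), giving c − ⌈(938 − c)/2⌉ + 1 choices.
Summing over c: 1 + 3 + 4 + 6 + … + 232 + 234  (156 terms, c = 313, …, 468) = 18330
Check (closed form: nearest integer to p²/48 for even p, (p+3)²/48 for odd p): 938²/48 = 879844/48 ≈ 18330.08 → 18330

18330 triangles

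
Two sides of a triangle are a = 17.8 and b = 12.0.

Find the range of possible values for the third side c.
Triangle inequality: |a − b| < c < a + b
|a − b| = |17.8 − 12.0| = 5.8
a + b = 17.8 + 12.0 = 29.8

5.8 < c < 29.8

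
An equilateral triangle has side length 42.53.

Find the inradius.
r = Area/s with s the semi-perimeter.
Area = (√3/4)·42.53² = (√3/4)·1808.8009 ≈ 0.433013·1808.8009 ≈ 783.234
s = 3·42.53/2 = 63.795
r ≈ 783.234/63.795 ≈ 12.2774
(Equivalently r = side/(2√3) = 42.53/3.4641 ≈ 12.2774.)

r = 12.28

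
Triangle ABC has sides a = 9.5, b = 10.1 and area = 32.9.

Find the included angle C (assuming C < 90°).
Area = ½·a·b·sin(C)  ⇒  sin(C) = 2·Area/(a·b) = 2·32.9/(9.5·10.1) = 65.8/95.95 ≈ 0.685774
C = arcsin(0.685774) ≈ 43.2965° (taking the acute solution since C < 90°)

C = 43.3°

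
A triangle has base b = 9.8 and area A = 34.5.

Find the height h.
A = ½·b·h  ⇒  h = 2A/b = 2·34.5/9.8 = 69/9.8 ≈ 7.04082

h = 7.041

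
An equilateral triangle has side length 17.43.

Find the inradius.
r = Area/s with s the semi-perimeter.
Area = (√3/4)·17.43² = (√3/4)·303.8049 ≈ 0.433013·303.8049 ≈ 131.551
s = 3·17.43/2 = 26.145
r ≈ 131.551/26.145 ≈ 5.03161
(Equivalently r = side/(2√3) = 17.43/3.4641 ≈ 5.03161.)

r = 5.032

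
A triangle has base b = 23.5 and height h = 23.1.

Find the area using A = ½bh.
A = ½·b·h = ½·23.5·23.1 = ½·542.85 = 271.425

Area = 271.425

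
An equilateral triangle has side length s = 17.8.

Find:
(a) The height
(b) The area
(a) The height splits the triangle into two 30-60-90 halves: h = s·√3/2 = 17.8·1.73205/2 ≈ 30.8305/2 ≈ 15.4153
(b) Area = (√3/4)·s² = (√3/4)·17.8² = (√3/4)·316.84 ≈ 0.433013·316.84 ≈ 137.196

Height = 15.42, Area = 137.2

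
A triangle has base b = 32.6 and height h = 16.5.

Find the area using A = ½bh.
A = ½·b·h = ½·32.6·16.5 = ½·537.9 = 268.95

Area = 268.95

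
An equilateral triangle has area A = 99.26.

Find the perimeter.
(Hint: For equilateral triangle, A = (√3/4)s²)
A = (√3/4)s²  ⇒  s² = 4A/√3 = 4·99.26/√3 = 397.04/1.73205 ≈ 229.231
s ≈ √229.231 ≈ 15.1404
Perimeter = 3s ≈ 3·15.1404 ≈ 45.4211

Perimeter = 45.42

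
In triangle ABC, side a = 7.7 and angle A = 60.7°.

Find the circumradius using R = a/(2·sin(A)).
R = a/(2·sin(A)) = 7.7/(2·sin(60.7°))
sin(60.7°) ≈ 0.872069
R ≈ 7.7/(2·0.872069) = 7.7/1.74414 ≈ 4.41479

R = 4.415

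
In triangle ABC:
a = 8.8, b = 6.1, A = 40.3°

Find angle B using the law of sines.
a/sin(A) = b/sin(B)  ⇒  sin(B) = b·sin(A)/a = 6.1·sin(40.3°)/8.8
sin(40.3°) ≈ 0.64679
sin(B) ≈ 6.1·0.64679/8.8 ≈ 3.94542/8.8 ≈ 0.448343
B = arcsin(0.448343) ≈ 26.6374°
(Since b ≤ a we need B ≤ A, so the obtuse alternative 180° − 26.6374° ≈ 153.363° is rejected.)

B = 26.64°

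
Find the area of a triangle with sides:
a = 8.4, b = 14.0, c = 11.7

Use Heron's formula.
s = (8.4 + 14.0 + 11.7)/2 = 34.1/2 = 17.05
s − a = 8.65, s − b = 3.05, s − c = 5.35
s(s−a)(s−b)(s−c) = 17.05·8.65·3.05·5.35 ≈ 2406.55
Area = √2406.55 ≈ 49.0566

Area = 49.06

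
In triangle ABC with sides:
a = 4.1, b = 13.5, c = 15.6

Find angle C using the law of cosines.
c² = a² + b² − 2ab·cos(C)  ⇒  cos(C) = (a² + b² − c²)/(2ab)
cos(C) = (4.1² + 13.5² − 15.6²)/(2·4.1·13.5) = (16.81 + 182.25 − 243.36)/110.7 = -44.3/110.7 ≈ -0.400181
C = arccos(-0.400181) ≈ 113.589°

C = 113.6°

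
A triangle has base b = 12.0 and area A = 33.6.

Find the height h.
A = ½·b·h  ⇒  h = 2A/b = 2·33.6/12.0 = 67.2/12.0 ≈ 5.6

h = 5.6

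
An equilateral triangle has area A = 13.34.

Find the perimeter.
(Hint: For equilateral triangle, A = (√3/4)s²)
A = (√3/4)s²  ⇒  s² = 4A/√3 = 4·13.34/√3 = 53.36/1.73205 ≈ 30.8074
s ≈ √30.8074 ≈ 5.55044
Perimeter = 3s ≈ 3·5.55044 ≈ 16.6513

Perimeter = 16.65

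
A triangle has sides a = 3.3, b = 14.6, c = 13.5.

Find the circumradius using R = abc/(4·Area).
First find the area with Heron's formula.
s = (3.3 + 14.6 + 13.5)/2 = 15.7
Area = √(s(s−a)(s−b)(s−c)) = √(15.7·12.4·1.1·2.2) ≈ √471.126 ≈ 21.7054
abc = 3.3·14.6·13.5 = 650.43
R = abc/(4·Area) ≈ 650.43/(4·21.7054) = 650.43/86.8217 ≈ 7.49156

R = 7.492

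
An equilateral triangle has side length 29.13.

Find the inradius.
r = Area/s with s the semi-perimeter.
Area = (√3/4)·29.13² = (√3/4)·848.5569 ≈ 0.433013·848.5569 ≈ 367.436
s = 3·29.13/2 = 43.695
r ≈ 367.436/43.695 ≈ 8.40911
(Equivalently r = side/(2√3) = 29.13/3.4641 ≈ 8.40911.)

r = 8.409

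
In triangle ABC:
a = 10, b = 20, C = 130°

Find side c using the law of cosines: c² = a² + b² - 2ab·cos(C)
c² = 10² + 20² − 2·10·20·cos(130°)
cos(130°) ≈ -0.642788
c² ≈ 100 + 400 − 400·(-0.642788) ≈ 500 + 257.115 ≈ 757.115
c ≈ √757.115 ≈ 27.5157

c = 27.52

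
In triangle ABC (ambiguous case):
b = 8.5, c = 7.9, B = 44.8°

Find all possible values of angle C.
b/sin(B) = c/sin(C)  ⇒  sin(C) = c·sin(B)/b = 7.9·sin(44.8°)/8.5
sin(44.8°) ≈ 0.704634
sin(C) ≈ 7.9·0.704634/8.5 ≈ 5.56661/8.5 ≈ 0.654895
Candidate 1: C₁ = arcsin(0.654895) ≈ 40.9117°  →  A = 180° − 44.8° − 40.9117° ≈ 94.2883° > 0, valid
Candidate 2: C₂ = 180° − C₁ ≈ 139.088°  →  A = 180° − 44.8° − 139.088° ≈ -3.8883° ≤ 0, not a valid triangle

C = 40.91° (one solution)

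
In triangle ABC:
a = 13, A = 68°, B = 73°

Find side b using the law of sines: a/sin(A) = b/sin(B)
a/sin(A) = b/sin(B)  ⇒  b = a·sin(B)/sin(A) = 13·sin(73°)/sin(68°)
sin(73°) ≈ 0.956305, sin(68°) ≈ 0.927184
b ≈ 13·0.956305/0.927184 ≈ 12.432/0.927184 ≈ 13.4083

b = 13.41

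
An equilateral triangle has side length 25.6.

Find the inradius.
r = Area/s with s the semi-perimeter.
Area = (√3/4)·25.6² = (√3/4)·655.36 ≈ 0.433013·655.36 ≈ 283.779
s = 3·25.6/2 = 38.4
r ≈ 283.779/38.4 ≈ 7.39008
(Equivalently r = side/(2√3) = 25.6/3.4641 ≈ 7.39008.)

r = 7.39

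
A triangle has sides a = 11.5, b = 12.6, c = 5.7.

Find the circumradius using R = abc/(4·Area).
First find the area with Heron's formula.
s = (11.5 + 12.6 + 5.7)/2 = 14.9
Area = √(s(s−a)(s−b)(s−c)) = √(14.9·3.4·2.3·9.2) ≈ √1071.97 ≈ 32.7409
abc = 11.5·12.6·5.7 = 825.93
R = abc/(4·Area) ≈ 825.93/(4·32.7409) = 825.93/130.964 ≈ 6.30656

R = 6.307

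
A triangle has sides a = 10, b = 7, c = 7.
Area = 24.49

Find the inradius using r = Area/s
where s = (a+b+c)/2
s = (10 + 7 + 7)/2 = 24/2 = 12
r = Area/s = 24.49/12 ≈ 2.04083

r = 2.041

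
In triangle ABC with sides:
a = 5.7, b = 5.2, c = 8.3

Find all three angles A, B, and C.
Law of cosines for each angle (a² = 32.49, b² = 27.04, c² = 68.89):
cos(A) = (b² + c² − a²)/(2bc) = (27.04 + 68.89 − 32.49)/(2·5.2·8.3) = 63.44/86.32 ≈ 0.73494  ⇒  A ≈ 42.6979°
cos(B) = (a² + c² − b²)/(2ac) = (32.49 + 68.89 − 27.04)/(2·5.7·8.3) = 74.34/94.62 ≈ 0.785669  ⇒  B ≈ 38.2174°
cos(C) = (a² + b² − c²)/(2ab) = (32.49 + 27.04 − 68.89)/(2·5.7·5.2) = -9.36/59.28 ≈ -0.157895  ⇒  C ≈ 99.0847°
Check: A + B + C ≈ 180°

A = 42.7°, B = 38.22°, C = 99.08°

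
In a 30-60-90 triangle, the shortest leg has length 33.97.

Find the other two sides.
In a 30-60-90 triangle the sides are in ratio 1 : √3 : 2 (short leg : long leg : hypotenuse).
Long leg = 33.97·√3 ≈ 33.97·1.73205 ≈ 58.8378
Hypotenuse = 2·33.97 = 67.94

Long leg = 33.97√3 = 58.84, Hypotenuse = 67.94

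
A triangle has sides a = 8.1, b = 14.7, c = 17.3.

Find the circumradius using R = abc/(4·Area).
First find the area with Heron's formula.
s = (8.1 + 14.7 + 17.3)/2 = 20.05
Area = √(s(s−a)(s−b)(s−c)) = √(20.05·11.95·5.35·2.75) ≈ √3525.08 ≈ 59.3724
abc = 8.1·14.7·17.3 = 2059.911
R = abc/(4·Area) ≈ 2059.911/(4·59.3724) = 2059.911/237.489 ≈ 8.67369

R = 8.674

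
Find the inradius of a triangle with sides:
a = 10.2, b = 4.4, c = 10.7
r = Area/s where s is the semi-perimeter.
s = (10.2 + 4.4 + 10.7)/2 = 25.3/2 = 12.65
Area = √(s(s−a)(s−b)(s−c)) = √(12.65·2.45·8.25·1.95) ≈ √498.592 ≈ 22.3292
r ≈ 22.3292/12.65 ≈ 1.76515

r = 1.765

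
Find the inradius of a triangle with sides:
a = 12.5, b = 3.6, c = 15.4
r = Area/s where s is the semi-perimeter.
s = (12.5 + 3.6 + 15.4)/2 = 31.5/2 = 15.75
Area = √(s(s−a)(s−b)(s−c)) = √(15.75·3.25·12.15·0.35) ≈ √217.675 ≈ 14.7538
r ≈ 14.7538/15.75 ≈ 0.93675

r = 0.9367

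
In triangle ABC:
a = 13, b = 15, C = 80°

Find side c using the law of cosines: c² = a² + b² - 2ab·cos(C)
c² = 13² + 15² − 2·13·15·cos(80°)
cos(80°) ≈ 0.173648
c² ≈ 169 + 225 − 390·(0.173648) ≈ 394 − 67.7228 ≈ 326.277
c ≈ √326.277 ≈ 18.0631

c = 18.06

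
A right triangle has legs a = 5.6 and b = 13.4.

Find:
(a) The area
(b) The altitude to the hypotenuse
(a) The legs are perpendicular, so Area = ½·a·b = ½·5.6·13.4 = ½·75.04 = 37.52
(b) Hypotenuse c = √(a² + b²) = √(31.36 + 179.56) = √210.92 ≈ 14.5231
    Area = ½·c·h_c  ⇒  h_c = 2·Area/c = 75.04/14.5231 ≈ 5.16695

Area = 37.52, h_c = 5.167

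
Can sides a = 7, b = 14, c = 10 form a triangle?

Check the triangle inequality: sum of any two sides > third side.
a + b vs c: 7 + 14 = 21 > 10  ✓
a + c vs b: 7 + 10 = 17 > 14  ✓
b + c vs a: 14 + 10 = 24 > 7  ✓

Yes, triangle inequality satisfied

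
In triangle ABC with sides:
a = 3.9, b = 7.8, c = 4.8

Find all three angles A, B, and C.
Law of cosines for each angle (a² = 15.21, b² = 60.84, c² = 23.04):
cos(A) = (b² + c² − a²)/(2bc) = (60.84 + 23.04 − 15.21)/(2·7.8·4.8) = 68.67/74.88 ≈ 0.917067  ⇒  A ≈ 23.499°
cos(B) = (a² + c² − b²)/(2ac) = (15.21 + 23.04 − 60.84)/(2·3.9·4.8) = -22.59/37.44 ≈ -0.603365  ⇒  B ≈ 127.111°
cos(C) = (a² + b² − c²)/(2ab) = (15.21 + 60.84 − 23.04)/(2·3.9·7.8) = 53.01/60.84 ≈ 0.871302  ⇒  C ≈ 29.3897°
Check: A + B + C ≈ 180°

A = 23.5°, B = 127.1°, C = 29.39°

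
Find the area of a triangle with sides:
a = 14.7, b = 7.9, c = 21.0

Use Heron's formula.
s = (14.7 + 7.9 + 21.0)/2 = 43.6/2 = 21.8
s − a = 7.1, s − b = 13.9, s − c = 0.8
s(s−a)(s−b)(s−c) = 21.8·7.1·13.9·0.8 ≈ 1721.15
Area = √1721.15 ≈ 41.4868

Area = 41.49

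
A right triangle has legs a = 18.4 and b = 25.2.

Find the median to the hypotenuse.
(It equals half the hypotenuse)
Hypotenuse c = √(a² + b²) = √(338.56 + 635.04) = √973.6 ≈ 31.2026
Median to hypotenuse = c/2 ≈ 31.2026/2 ≈ 15.6013

Median = 15.6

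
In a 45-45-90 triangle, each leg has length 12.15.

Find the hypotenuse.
In a 45-45-90 triangle the sides are in ratio 1 : 1 : √2, so hypotenuse = leg·√2.
Hypotenuse = 12.15·√2 ≈ 12.15·1.41421 ≈ 17.1827

Hypotenuse = 12.15√2 = 17.18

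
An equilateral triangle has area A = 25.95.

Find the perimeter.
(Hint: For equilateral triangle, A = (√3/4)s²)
A = (√3/4)s²  ⇒  s² = 4A/√3 = 4·25.95/√3 = 103.8/1.73205 ≈ 59.929
s ≈ √59.929 ≈ 7.74138
Perimeter = 3s ≈ 3·7.74138 ≈ 23.2241

Perimeter = 23.22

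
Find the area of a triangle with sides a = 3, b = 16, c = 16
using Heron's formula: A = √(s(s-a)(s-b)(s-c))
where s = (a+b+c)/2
s = (3 + 16 + 16)/2 = 35/2 = 17.5
s − a = 14.5, s − b = 1.5, s − c = 1.5
s(s−a)(s−b)(s−c) = 17.5·14.5·1.5·1.5 = 570.9375
Area = √570.9375 ≈ 23.8943

s = 17.5, Area = 23.89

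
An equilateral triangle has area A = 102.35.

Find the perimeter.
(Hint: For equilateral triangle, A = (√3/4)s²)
A = (√3/4)s²  ⇒  s² = 4A/√3 = 4·102.35/√3 = 409.4/1.73205 ≈ 236.367
s ≈ √236.367 ≈ 15.3742
Perimeter = 3s ≈ 3·15.3742 ≈ 46.1227

Perimeter = 46.12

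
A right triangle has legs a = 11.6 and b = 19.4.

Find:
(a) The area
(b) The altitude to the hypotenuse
(a) The legs are perpendicular, so Area = ½·a·b = ½·11.6·19.4 = ½·225.04 = 112.52
(b) Hypotenuse c = √(a² + b²) = √(134.56 + 376.36) = √510.92 ≈ 22.6035
    Area = ½·c·h_c  ⇒  h_c = 2·Area/c = 225.04/22.6035 ≈ 9.95596

Area = 112.52, h_c = 9.956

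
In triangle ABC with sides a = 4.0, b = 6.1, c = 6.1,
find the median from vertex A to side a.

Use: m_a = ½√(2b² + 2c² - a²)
m_a = ½√(2·6.1² + 2·6.1² − 4.0²) = ½√(2·37.21 + 2·37.21 − 16) = ½√(74.42 + 74.42 − 16) = ½√132.84
√132.84 ≈ 11.5256, so m_a ≈ 5.76281

m_a = 5.763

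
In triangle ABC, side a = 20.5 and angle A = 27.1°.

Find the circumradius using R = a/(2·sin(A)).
R = a/(2·sin(A)) = 20.5/(2·sin(27.1°))
sin(27.1°) ≈ 0.455545
R ≈ 20.5/(2·0.455545) = 20.5/0.91109 ≈ 22.5005

R = 22.5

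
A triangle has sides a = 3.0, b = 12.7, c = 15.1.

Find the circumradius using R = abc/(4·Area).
First find the area with Heron's formula.
s = (3.0 + 12.7 + 15.1)/2 = 15.4
Area = √(s(s−a)(s−b)(s−c)) = √(15.4·12.4·2.7·0.3) ≈ √154.678 ≈ 12.4369
abc = 3.0·12.7·15.1 = 575.31
R = abc/(4·Area) ≈ 575.31/(4·12.4369) = 575.31/49.7478 ≈ 11.5645

R = 11.56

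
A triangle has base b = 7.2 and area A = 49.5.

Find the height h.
A = ½·b·h  ⇒  h = 2A/b = 2·49.5/7.2 = 99/7.2 ≈ 13.75

h = 13.75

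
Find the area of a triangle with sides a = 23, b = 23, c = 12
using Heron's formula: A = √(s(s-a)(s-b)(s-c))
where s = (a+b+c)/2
s = (23 + 23 + 12)/2 = 58/2 = 29
s − a = 6, s − b = 6, s − c = 17
s(s−a)(s−b)(s−c) = 29·6·6·17 = 17748
Area = √17748 ≈ 133.222

s = 29.0, Area = 133.2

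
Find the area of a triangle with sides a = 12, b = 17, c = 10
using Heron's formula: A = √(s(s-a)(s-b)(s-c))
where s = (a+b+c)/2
s = (12 + 17 + 10)/2 = 39/2 = 19.5
s − a = 7.5, s − b = 2.5, s − c = 9.5
s(s−a)(s−b)(s−c) = 19.5·7.5·2.5·9.5 = 3473.4375
Area = √3473.4375 ≈ 58.9359

s = 19.5, Area = 58.94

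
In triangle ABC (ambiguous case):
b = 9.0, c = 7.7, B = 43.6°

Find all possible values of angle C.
b/sin(B) = c/sin(C)  ⇒  sin(C) = c·sin(B)/b = 7.7·sin(43.6°)/9.0
sin(43.6°) ≈ 0.68962
sin(C) ≈ 7.7·0.68962/9.0 ≈ 5.31007/9.0 ≈ 0.590008
Candidate 1: C₁ = arcsin(0.590008) ≈ 36.1576°  →  A = 180° − 43.6° − 36.1576° ≈ 100.242° > 0, valid
Candidate 2: C₂ = 180° − C₁ ≈ 143.842°  →  A = 180° − 43.6° − 143.842° ≈ -7.4424° ≤ 0, not a valid triangle

C = 36.16° (one solution)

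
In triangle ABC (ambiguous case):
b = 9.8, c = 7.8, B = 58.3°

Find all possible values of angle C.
b/sin(B) = c/sin(C)  ⇒  sin(C) = c·sin(B)/b = 7.8·sin(58.3°)/9.8
sin(58.3°) ≈ 0.850811
sin(C) ≈ 7.8·0.850811/9.8 ≈ 6.63633/9.8 ≈ 0.677176
Candidate 1: C₁ = arcsin(0.677176) ≈ 42.6234°  →  A = 180° − 58.3° − 42.6234° ≈ 79.0766° > 0, valid
Candidate 2: C₂ = 180° − C₁ ≈ 137.377°  →  A = 180° − 58.3° − 137.377° ≈ -15.6766° ≤ 0, not a valid triangle

C = 42.62° (one solution)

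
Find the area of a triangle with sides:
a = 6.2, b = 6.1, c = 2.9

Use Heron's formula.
s = (6.2 + 6.1 + 2.9)/2 = 15.2/2 = 7.6
s − a = 1.4, s − b = 1.5, s − c = 4.7
s(s−a)(s−b)(s−c) = 7.6·1.4·1.5·4.7 ≈ 75.012
Area = √75.012 ≈ 8.66095

Area = 8.661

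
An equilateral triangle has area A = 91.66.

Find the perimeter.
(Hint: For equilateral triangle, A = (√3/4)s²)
A = (√3/4)s²  ⇒  s² = 4A/√3 = 4·91.66/√3 = 366.64/1.73205 ≈ 211.68
s ≈ √211.68 ≈ 14.5492
Perimeter = 3s ≈ 3·14.5492 ≈ 43.6476

Perimeter = 43.65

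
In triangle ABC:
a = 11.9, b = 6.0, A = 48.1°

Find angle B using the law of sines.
a/sin(A) = b/sin(B)  ⇒  sin(B) = b·sin(A)/a = 6.0·sin(48.1°)/11.9
sin(48.1°) ≈ 0.744312
sin(B) ≈ 6.0·0.744312/11.9 ≈ 4.46587/11.9 ≈ 0.375283
B = arcsin(0.375283) ≈ 22.0418°
(Since b ≤ a we need B ≤ A, so the obtuse alternative 180° − 22.0418° ≈ 157.958° is rejected.)

B = 22.04°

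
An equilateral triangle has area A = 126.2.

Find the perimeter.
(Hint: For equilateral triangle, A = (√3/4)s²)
A = (√3/4)s²  ⇒  s² = 4A/√3 = 4·126.2/√3 = 504.8/1.73205 ≈ 291.446
s ≈ √291.446 ≈ 17.0718
Perimeter = 3s ≈ 3·17.0718 ≈ 51.2154

Perimeter = 51.22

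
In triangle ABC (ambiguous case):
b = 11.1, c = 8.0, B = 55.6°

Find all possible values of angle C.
b/sin(B) = c/sin(C)  ⇒  sin(C) = c·sin(B)/b = 8.0·sin(55.6°)/11.1
sin(55.6°) ≈ 0.825113
sin(C) ≈ 8.0·0.825113/11.1 ≈ 6.60091/11.1 ≈ 0.594676
Candidate 1: C₁ = arcsin(0.594676) ≈ 36.4896°  →  A = 180° − 55.6° − 36.4896° ≈ 87.9104° > 0, valid
Candidate 2: C₂ = 180° − C₁ ≈ 143.51°  →  A = 180° − 55.6° − 143.51° ≈ -19.1104° ≤ 0, not a valid triangle

C = 36.49° (one solution)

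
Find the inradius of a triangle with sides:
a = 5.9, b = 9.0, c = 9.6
r = Area/s where s is the semi-perimeter.
s = (5.9 + 9.0 + 9.6)/2 = 24.5/2 = 12.25
Area = √(s(s−a)(s−b)(s−c)) = √(12.25·6.35·3.25·2.65) ≈ √669.945 ≈ 25.8833
r ≈ 25.8833/12.25 ≈ 2.11292

r = 2.113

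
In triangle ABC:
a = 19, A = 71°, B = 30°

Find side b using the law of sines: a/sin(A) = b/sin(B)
a/sin(A) = b/sin(B)  ⇒  b = a·sin(B)/sin(A) = 19·sin(30°)/sin(71°)
sin(30°) ≈ 0.5, sin(71°) ≈ 0.945519
b ≈ 19·0.5/0.945519 ≈ 9.5/0.945519 ≈ 10.0474

b = 10.05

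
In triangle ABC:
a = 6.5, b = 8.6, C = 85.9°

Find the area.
Two sides and the included angle (SAS): A = ½·a·b·sin(C) = ½·6.5·8.6·sin(85.9°)
sin(85.9°) ≈ 0.997441
A ≈ ½·55.9·0.997441 = 27.95·0.997441 ≈ 27.8785

Area = 27.88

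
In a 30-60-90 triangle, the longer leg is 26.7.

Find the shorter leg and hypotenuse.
In a 30-60-90 triangle the sides are in ratio 1 : √3 : 2, so short leg = long leg/√3 and hypotenuse = 2·(short leg).
Short leg = 26.7/√3 ≈ 26.7/1.73205 ≈ 15.4153
Hypotenuse = 2·15.4153 ≈ 30.8305

Short leg = 15.42, Hypotenuse = 30.83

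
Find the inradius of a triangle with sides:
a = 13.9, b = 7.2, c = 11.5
r = Area/s where s is the semi-perimeter.
s = (13.9 + 7.2 + 11.5)/2 = 32.6/2 = 16.3
Area = √(s(s−a)(s−b)(s−c)) = √(16.3·2.4·9.1·4.8) ≈ √1708.76 ≈ 41.3372
r ≈ 41.3372/16.3 ≈ 2.53602

r = 2.536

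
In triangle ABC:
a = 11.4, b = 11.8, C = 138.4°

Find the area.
Two sides and the included angle (SAS): A = ½·a·b·sin(C) = ½·11.4·11.8·sin(138.4°)
sin(138.4°) ≈ 0.663926
A ≈ ½·134.52·0.663926 = 67.26·0.663926 ≈ 44.6557

Area = 44.66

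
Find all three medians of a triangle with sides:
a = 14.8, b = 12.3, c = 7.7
Median formula: m_a = ½√(2b² + 2c² − a²) (and cyclically). a² = 219.04, b² = 151.29, c² = 59.29.
m_a = ½√(2·151.29 + 2·59.29 − 219.04) = ½√202.12 ≈ ½·14.2169 ≈ 7.10845
m_b = ½√(2·219.04 + 2·59.29 − 151.29) = ½√405.37 ≈ ½·20.1338 ≈ 10.0669
m_c = ½√(2·219.04 + 2·151.29 − 59.29) = ½√681.37 ≈ ½·26.1031 ≈ 13.0515

m_a = 7.108, m_b = 10.07, m_c = 13.05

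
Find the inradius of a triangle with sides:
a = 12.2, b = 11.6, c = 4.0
r = Area/s where s is the semi-perimeter.
s = (12.2 + 11.6 + 4.0)/2 = 27.8/2 = 13.9
Area = √(s(s−a)(s−b)(s−c)) = √(13.9·1.7·2.3·9.9) ≈ √538.055 ≈ 23.196
r ≈ 23.196/13.9 ≈ 1.66878

r = 1.669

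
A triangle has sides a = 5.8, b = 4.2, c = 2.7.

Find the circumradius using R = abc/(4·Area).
First find the area with Heron's formula.
s = (5.8 + 4.2 + 2.7)/2 = 6.35
Area = √(s(s−a)(s−b)(s−c)) = √(6.35·0.55·2.15·3.65) ≈ √27.4074 ≈ 5.23521
abc = 5.8·4.2·2.7 = 65.772
R = abc/(4·Area) ≈ 65.772/(4·5.23521) = 65.772/20.9408 ≈ 3.14085

R = 3.141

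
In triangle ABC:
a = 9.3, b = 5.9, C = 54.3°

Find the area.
Two sides and the included angle (SAS): A = ½·a·b·sin(C) = ½·9.3·5.9·sin(54.3°)
sin(54.3°) ≈ 0.812084
A ≈ ½·54.87·0.812084 = 27.435·0.812084 ≈ 22.2795

Area = 22.28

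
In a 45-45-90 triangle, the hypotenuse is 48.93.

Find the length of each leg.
In a 45-45-90 triangle hypotenuse = leg·√2, so leg = hypotenuse/√2.
Leg = 48.93/√2 ≈ 48.93/1.41421 ≈ 34.5987

Each leg = 34.6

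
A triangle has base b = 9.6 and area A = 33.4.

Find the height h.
A = ½·b·h  ⇒  h = 2A/b = 2·33.4/9.6 = 66.8/9.6 ≈ 6.95833

h = 6.958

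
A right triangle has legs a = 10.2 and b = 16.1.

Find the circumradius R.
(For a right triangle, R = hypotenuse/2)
Hypotenuse c = √(a² + b²) = √(104.04 + 259.21) = √363.25 ≈ 19.0591
R = c/2 ≈ 19.0591/2 ≈ 9.52956

R = 9.53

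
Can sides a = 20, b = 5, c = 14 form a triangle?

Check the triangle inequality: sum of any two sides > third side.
a + b vs c: 20 + 5 = 25 > 14  ✓
a + c vs b: 20 + 14 = 34 > 5  ✓
b + c vs a: 5 + 14 = 19 ≤ 20  ✗

No: 5 + 14 = 19 is not > 20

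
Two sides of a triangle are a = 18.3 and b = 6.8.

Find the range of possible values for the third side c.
Triangle inequality: |a − b| < c < a + b
|a − b| = |18.3 − 6.8| = 11.5
a + b = 18.3 + 6.8 = 25.1

11.5 < c < 25.1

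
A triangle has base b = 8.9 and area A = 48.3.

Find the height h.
A = ½·b·h  ⇒  h = 2A/b = 2·48.3/8.9 = 96.6/8.9 ≈ 10.8539

h = 10.85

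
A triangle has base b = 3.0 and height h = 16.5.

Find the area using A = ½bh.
A = ½·b·h = ½·3.0·16.5 = ½·49.5 = 24.75

Area = 24.75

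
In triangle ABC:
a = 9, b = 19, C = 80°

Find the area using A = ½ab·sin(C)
A = ½·a·b·sin(C) = ½·9·19·sin(80°)
sin(80°) ≈ 0.984808
A ≈ ½·171·0.984808 = 85.5·0.984808 ≈ 84.2011

Area = 84.2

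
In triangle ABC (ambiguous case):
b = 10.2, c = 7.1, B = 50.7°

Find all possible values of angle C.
b/sin(B) = c/sin(C)  ⇒  sin(C) = c·sin(B)/b = 7.1·sin(50.7°)/10.2
sin(50.7°) ≈ 0.77384
sin(C) ≈ 7.1·0.77384/10.2 ≈ 5.49427/10.2 ≈ 0.538653
Candidate 1: C₁ = arcsin(0.538653) ≈ 32.592°  →  A = 180° − 50.7° − 32.592° ≈ 96.708° > 0, valid
Candidate 2: C₂ = 180° − C₁ ≈ 147.408°  →  A = 180° − 50.7° − 147.408° ≈ -18.108° ≤ 0, not a valid triangle

C = 32.59° (one solution)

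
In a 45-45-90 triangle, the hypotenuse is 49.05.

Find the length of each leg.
In a 45-45-90 triangle hypotenuse = leg·√2, so leg = hypotenuse/√2.
Leg = 49.05/√2 ≈ 49.05/1.41421 ≈ 34.6836

Each leg = 34.68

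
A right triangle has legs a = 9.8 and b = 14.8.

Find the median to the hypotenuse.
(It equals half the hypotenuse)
Hypotenuse c = √(a² + b²) = √(96.04 + 219.04) = √315.08 ≈ 17.7505
Median to hypotenuse = c/2 ≈ 17.7505/2 ≈ 8.87525

Median = 8.875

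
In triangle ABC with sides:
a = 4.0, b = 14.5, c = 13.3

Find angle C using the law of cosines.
c² = a² + b² − 2ab·cos(C)  ⇒  cos(C) = (a² + b² − c²)/(2ab)
cos(C) = (4.0² + 14.5² − 13.3²)/(2·4.0·14.5) = (16 + 210.25 − 176.89)/116 = 49.36/116 ≈ 0.425517
C = arccos(0.425517) ≈ 64.8166°

C = 64.82°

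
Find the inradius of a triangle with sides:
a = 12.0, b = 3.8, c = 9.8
r = Area/s where s is the semi-perimeter.
s = (12.0 + 3.8 + 9.8)/2 = 25.6/2 = 12.8
Area = √(s(s−a)(s−b)(s−c)) = √(12.8·0.8·9·3) ≈ √276.48 ≈ 16.6277
r ≈ 16.6277/12.8 ≈ 1.29904

r = 1.299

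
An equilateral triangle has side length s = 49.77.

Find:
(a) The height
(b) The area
(a) The height splits the triangle into two 30-60-90 halves: h = s·√3/2 = 49.77·1.73205/2 ≈ 86.2042/2 ≈ 43.1021
(b) Area = (√3/4)·s² = (√3/4)·49.77² = (√3/4)·2477.0529 ≈ 0.433013·2477.0529 ≈ 1072.6

Height = 43.1, Area = 1073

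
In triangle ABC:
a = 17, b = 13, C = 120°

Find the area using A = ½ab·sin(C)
A = ½·a·b·sin(C) = ½·17·13·sin(120°)
sin(120°) ≈ 0.866025
A ≈ ½·221·0.866025 = 110.5·0.866025 ≈ 95.6958

Area = 95.7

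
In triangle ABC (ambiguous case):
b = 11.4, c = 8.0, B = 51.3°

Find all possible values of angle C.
b/sin(B) = c/sin(C)  ⇒  sin(C) = c·sin(B)/b = 8.0·sin(51.3°)/11.4
sin(51.3°) ≈ 0.78043
sin(C) ≈ 8.0·0.78043/11.4 ≈ 6.24344/11.4 ≈ 0.54767
Candidate 1: C₁ = arcsin(0.54767) ≈ 33.2073°  →  A = 180° − 51.3° − 33.2073° ≈ 95.4927° > 0, valid
Candidate 2: C₂ = 180° − C₁ ≈ 146.793°  →  A = 180° − 51.3° − 146.793° ≈ -18.0927° ≤ 0, not a valid triangle

C = 33.21° (one solution)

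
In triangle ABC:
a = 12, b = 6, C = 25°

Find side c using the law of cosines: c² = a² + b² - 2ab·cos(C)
c² = 12² + 6² − 2·12·6·cos(25°)
cos(25°) ≈ 0.906308
c² ≈ 144 + 36 − 144·(0.906308) ≈ 180 − 130.508 ≈ 49.4917
c ≈ √49.4917 ≈ 7.03503

c = 7.035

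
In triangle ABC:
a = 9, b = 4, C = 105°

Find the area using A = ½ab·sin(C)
A = ½·a·b·sin(C) = ½·9·4·sin(105°)
sin(105°) ≈ 0.965926
A ≈ ½·36·0.965926 = 18·0.965926 ≈ 17.3867

Area = 17.39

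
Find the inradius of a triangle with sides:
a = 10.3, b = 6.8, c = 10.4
r = Area/s where s is the semi-perimeter.
s = (10.3 + 6.8 + 10.4)/2 = 27.5/2 = 13.75
Area = √(s(s−a)(s−b)(s−c)) = √(13.75·3.45·6.95·3.35) ≈ √1104.46 ≈ 33.2335
r ≈ 33.2335/13.75 ≈ 2.41698

r = 2.417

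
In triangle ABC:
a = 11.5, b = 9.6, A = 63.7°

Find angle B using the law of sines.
a/sin(A) = b/sin(B)  ⇒  sin(B) = b·sin(A)/a = 9.6·sin(63.7°)/11.5
sin(63.7°) ≈ 0.896486
sin(B) ≈ 9.6·0.896486/11.5 ≈ 8.60627/11.5 ≈ 0.748371
B = arcsin(0.748371) ≈ 48.4495°
(Since b ≤ a we need B ≤ A, so the obtuse alternative 180° − 48.4495° ≈ 131.551° is rejected.)

B = 48.45°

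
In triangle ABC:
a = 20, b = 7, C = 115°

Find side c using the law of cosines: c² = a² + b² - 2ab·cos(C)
c² = 20² + 7² − 2·20·7·cos(115°)
cos(115°) ≈ -0.422618
c² ≈ 400 + 49 − 280·(-0.422618) ≈ 449 + 118.333 ≈ 567.333
c ≈ √567.333 ≈ 23.8188

c = 23.82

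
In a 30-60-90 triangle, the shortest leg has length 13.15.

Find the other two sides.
In a 30-60-90 triangle the sides are in ratio 1 : √3 : 2 (short leg : long leg : hypotenuse).
Long leg = 13.15·√3 ≈ 13.15·1.73205 ≈ 22.7765
Hypotenuse = 2·13.15 = 26.3

Long leg = 13.15√3 = 22.78, Hypotenuse = 26.3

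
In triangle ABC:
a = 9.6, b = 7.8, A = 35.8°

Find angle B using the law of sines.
a/sin(A) = b/sin(B)  ⇒  sin(B) = b·sin(A)/a = 7.8·sin(35.8°)/9.6
sin(35.8°) ≈ 0.584958
sin(B) ≈ 7.8·0.584958/9.6 ≈ 4.56267/9.6 ≈ 0.475278
B = arcsin(0.475278) ≈ 28.3775°
(Since b ≤ a we need B ≤ A, so the obtuse alternative 180° − 28.3775° ≈ 151.623° is rejected.)

B = 28.38°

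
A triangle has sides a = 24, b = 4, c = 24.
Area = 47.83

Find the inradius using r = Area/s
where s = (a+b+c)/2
s = (24 + 4 + 24)/2 = 52/2 = 26
r = Area/s = 47.83/26 ≈ 1.83962

r = 1.84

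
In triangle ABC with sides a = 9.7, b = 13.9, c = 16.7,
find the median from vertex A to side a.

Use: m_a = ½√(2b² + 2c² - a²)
m_a = ½√(2·13.9² + 2·16.7² − 9.7²) = ½√(2·193.21 + 2·278.89 − 94.09) = ½√(386.42 + 557.78 − 94.09) = ½√850.11
√850.11 ≈ 29.1566, so m_a ≈ 14.5783

m_a = 14.58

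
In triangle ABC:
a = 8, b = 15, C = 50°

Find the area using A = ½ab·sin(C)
A = ½·a·b·sin(C) = ½·8·15·sin(50°)
sin(50°) ≈ 0.766044
A ≈ ½·120·0.766044 = 60·0.766044 ≈ 45.9627

Area = 45.96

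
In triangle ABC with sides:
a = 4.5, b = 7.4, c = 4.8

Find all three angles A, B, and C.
Law of cosines for each angle (a² = 20.25, b² = 54.76, c² = 23.04):
cos(A) = (b² + c² − a²)/(2bc) = (54.76 + 23.04 − 20.25)/(2·7.4·4.8) = 57.55/71.04 ≈ 0.810107  ⇒  A ≈ 35.8936°
cos(B) = (a² + c² − b²)/(2ac) = (20.25 + 23.04 − 54.76)/(2·4.5·4.8) = -11.47/43.2 ≈ -0.265509  ⇒  B ≈ 105.397°
cos(C) = (a² + b² − c²)/(2ab) = (20.25 + 54.76 − 23.04)/(2·4.5·7.4) = 51.97/66.6 ≈ 0.78033  ⇒  C ≈ 38.7092°
Check: A + B + C ≈ 180°

A = 35.89°, B = 105.4°, C = 38.71°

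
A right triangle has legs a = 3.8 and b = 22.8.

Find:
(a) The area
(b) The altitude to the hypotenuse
(a) The legs are perpendicular, so Area = ½·a·b = ½·3.8·22.8 = ½·86.64 = 43.32
(b) Hypotenuse c = √(a² + b²) = √(14.44 + 519.84) = √534.28 ≈ 23.1145
    Area = ½·c·h_c  ⇒  h_c = 2·Area/c = 86.64/23.1145 ≈ 3.7483

Area = 43.32, h_c = 3.748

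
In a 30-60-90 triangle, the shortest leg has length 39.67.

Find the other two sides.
In a 30-60-90 triangle the sides are in ratio 1 : √3 : 2 (short leg : long leg : hypotenuse).
Long leg = 39.67·√3 ≈ 39.67·1.73205 ≈ 68.7105
Hypotenuse = 2·39.67 = 79.34

Long leg = 39.67√3 = 68.71, Hypotenuse = 79.34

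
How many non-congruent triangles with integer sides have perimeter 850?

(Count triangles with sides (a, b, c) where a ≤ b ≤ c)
Let a ≤ b ≤ c with a + b + c = 850. The only binding inequality is a + b > c, i.e. 850 − c > c, so c < 850/2; and c ≥ 850/3 since c is the largest side.
So 284 ≤ c ≤ 424. For each c, b runs from ⌈(850 − c)/2⌉ up to c (then a = 850 − b − c satisfies 1 ≤ a ≤ b automatically), giving c − ⌈(850 − c)/2⌉ + 1 choices.
Summing over c: 2 + 3 + 5 + 6 + … + 210 + 212  (141 terms, c = 284, …, 424) = 15052
Check (closed form: nearest integer to p²/48 for even p, (p+3)²/48 for odd p): 850²/48 = 722500/48 ≈ 15052.08 → 15052

15052 triangles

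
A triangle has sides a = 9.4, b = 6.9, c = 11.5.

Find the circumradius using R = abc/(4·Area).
First find the area with Heron's formula.
s = (9.4 + 6.9 + 11.5)/2 = 13.9
Area = √(s(s−a)(s−b)(s−c)) = √(13.9·4.5·7·2.4) ≈ √1050.84 ≈ 32.4167
abc = 9.4·6.9·11.5 = 745.89
R = abc/(4·Area) ≈ 745.89/(4·32.4167) = 745.89/129.667 ≈ 5.75237

R = 5.752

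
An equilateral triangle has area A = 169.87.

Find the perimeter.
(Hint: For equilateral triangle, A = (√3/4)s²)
A = (√3/4)s²  ⇒  s² = 4A/√3 = 4·169.87/√3 = 679.48/1.73205 ≈ 392.298
s ≈ √392.298 ≈ 19.8065
Perimeter = 3s ≈ 3·19.8065 ≈ 59.4195

Perimeter = 59.42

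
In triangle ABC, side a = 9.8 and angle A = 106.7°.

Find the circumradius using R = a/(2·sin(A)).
R = a/(2·sin(A)) = 9.8/(2·sin(106.7°))
sin(106.7°) ≈ 0.957822
R ≈ 9.8/(2·0.957822) = 9.8/1.91564 ≈ 5.11577

R = 5.116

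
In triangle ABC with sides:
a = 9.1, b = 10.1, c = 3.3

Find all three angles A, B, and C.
Law of cosines for each angle (a² = 82.81, b² = 102.01, c² = 10.89):
cos(A) = (b² + c² − a²)/(2bc) = (102.01 + 10.89 − 82.81)/(2·10.1·3.3) = 30.09/66.66 ≈ 0.451395  ⇒  A ≈ 63.1668°
cos(B) = (a² + c² − b²)/(2ac) = (82.81 + 10.89 − 102.01)/(2·9.1·3.3) = -8.31/60.06 ≈ -0.138362  ⇒  B ≈ 97.9531°
cos(C) = (a² + b² − c²)/(2ab) = (82.81 + 102.01 − 10.89)/(2·9.1·10.1) = 173.93/183.82 ≈ 0.946197  ⇒  C ≈ 18.8802°
Check: A + B + C ≈ 180°

A = 63.17°, B = 97.95°, C = 18.88°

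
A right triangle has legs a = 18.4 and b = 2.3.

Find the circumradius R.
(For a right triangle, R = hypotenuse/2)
Hypotenuse c = √(a² + b²) = √(338.56 + 5.29) = √343.85 ≈ 18.5432
R = c/2 ≈ 18.5432/2 ≈ 9.2716

R = 9.272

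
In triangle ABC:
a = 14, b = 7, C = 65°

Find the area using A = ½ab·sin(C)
A = ½·a·b·sin(C) = ½·14·7·sin(65°)
sin(65°) ≈ 0.906308
A ≈ ½·98·0.906308 = 49·0.906308 ≈ 44.4091

Area = 44.41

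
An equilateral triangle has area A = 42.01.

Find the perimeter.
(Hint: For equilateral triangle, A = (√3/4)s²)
A = (√3/4)s²  ⇒  s² = 4A/√3 = 4·42.01/√3 = 168.04/1.73205 ≈ 97.0179
s ≈ √97.0179 ≈ 9.84977
Perimeter = 3s ≈ 3·9.84977 ≈ 29.5493

Perimeter = 29.55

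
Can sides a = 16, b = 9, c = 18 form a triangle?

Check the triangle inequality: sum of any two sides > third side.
a + b vs c: 16 + 9 = 25 > 18  ✓
a + c vs b: 16 + 18 = 34 > 9  ✓
b + c vs a: 9 + 18 = 27 > 16  ✓

Yes, triangle inequality satisfied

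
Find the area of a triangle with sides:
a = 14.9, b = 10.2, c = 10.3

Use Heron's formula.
s = (14.9 + 10.2 + 10.3)/2 = 35.4/2 = 17.7
s − a = 2.8, s − b = 7.5, s − c = 7.4
s(s−a)(s−b)(s−c) = 17.7·2.8·7.5·7.4 ≈ 2750.58
Area = √2750.58 ≈ 52.446

Area = 52.45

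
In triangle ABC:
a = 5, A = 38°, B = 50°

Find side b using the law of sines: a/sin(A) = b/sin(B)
a/sin(A) = b/sin(B)  ⇒  b = a·sin(B)/sin(A) = 5·sin(50°)/sin(38°)
sin(50°) ≈ 0.766044, sin(38°) ≈ 0.615661
b ≈ 5·0.766044/0.615661 ≈ 3.83022/0.615661 ≈ 6.22131

b = 6.221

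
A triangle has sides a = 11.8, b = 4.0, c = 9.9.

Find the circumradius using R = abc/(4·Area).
First find the area with Heron's formula.
s = (11.8 + 4.0 + 9.9)/2 = 12.85
Area = √(s(s−a)(s−b)(s−c)) = √(12.85·1.05·8.85·2.95) ≈ √352.255 ≈ 18.7685
abc = 11.8·4.0·9.9 = 467.28
R = abc/(4·Area) ≈ 467.28/(4·18.7685) = 467.28/75.0739 ≈ 6.22427

R = 6.224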